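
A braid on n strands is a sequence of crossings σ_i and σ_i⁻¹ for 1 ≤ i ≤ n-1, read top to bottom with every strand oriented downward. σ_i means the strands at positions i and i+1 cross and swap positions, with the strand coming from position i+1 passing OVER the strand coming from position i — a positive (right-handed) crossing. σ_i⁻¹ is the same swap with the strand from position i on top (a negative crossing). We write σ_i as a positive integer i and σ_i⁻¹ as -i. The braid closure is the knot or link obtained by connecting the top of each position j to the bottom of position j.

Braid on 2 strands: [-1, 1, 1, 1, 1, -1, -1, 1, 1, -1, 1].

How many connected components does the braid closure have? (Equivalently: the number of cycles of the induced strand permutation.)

Track the strand permutation on 2 strands, starting from identity.
  step 1: s1^-1 swaps positions 1,2 -> [2 1]
  step 2: s1 swaps positions 1,2 -> [1 2]
  step 3: s1 swaps positions 1,2 -> [2 1]
  step 4: s1 swaps positions 1,2 -> [1 2]
  step 5: s1 swaps positions 1,2 -> [2 1]
  step 6: s1^-1 swaps positions 1,2 -> [1 2]
  step 7: s1^-1 swaps positions 1,2 -> [2 1]
  step 8: s1 swaps positions 1,2 -> [1 2]
  step 9: s1 swaps positions 1,2 -> [2 1]
  step 10: s1^-1 swaps positions 1,2 -> [1 2]
  step 11: s1 swaps positions 1,2 -> [2 1]
Final permutation (position -> original strand): [2 1]
Closure components = cycle count of this permutation = 1.

Answer: 1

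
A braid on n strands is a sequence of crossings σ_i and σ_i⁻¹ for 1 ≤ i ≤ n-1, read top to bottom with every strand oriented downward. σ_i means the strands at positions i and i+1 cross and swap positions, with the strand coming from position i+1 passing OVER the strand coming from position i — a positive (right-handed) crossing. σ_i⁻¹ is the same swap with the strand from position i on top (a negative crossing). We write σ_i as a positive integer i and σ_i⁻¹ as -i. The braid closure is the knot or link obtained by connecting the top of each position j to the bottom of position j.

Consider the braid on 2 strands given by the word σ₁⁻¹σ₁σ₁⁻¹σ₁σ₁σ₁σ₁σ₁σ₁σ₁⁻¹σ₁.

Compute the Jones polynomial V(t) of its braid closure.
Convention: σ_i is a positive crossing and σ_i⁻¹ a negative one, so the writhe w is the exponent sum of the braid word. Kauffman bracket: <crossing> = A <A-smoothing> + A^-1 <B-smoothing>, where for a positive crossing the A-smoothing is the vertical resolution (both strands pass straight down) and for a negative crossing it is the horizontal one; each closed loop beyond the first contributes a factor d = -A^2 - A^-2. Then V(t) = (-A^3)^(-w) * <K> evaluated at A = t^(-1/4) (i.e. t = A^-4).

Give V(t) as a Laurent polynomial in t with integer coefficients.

The presented braid s1^-1 s1 s1^-1 s1 s1 s1 s1 s1 s1 s1^-1 s1 on 2 strands reduces by inverse Markov moves (closure unchanged at each step):
  Deconjugate: the word is γ·β·γ⁻¹ with γ = s1^-1 (prefix) and γ⁻¹ = s1 (suffix); strip both.
Reduced to β = s1 s1^-1 s1 s1 s1 s1 s1 s1 s1^-1 on 2 strands, 9 crossings.
Compute on β:
First cancel adjacent σ_i σ_i⁻¹ pairs (Reidemeister II — same braid, same closure): s1 s1^-1 s1 s1 s1 s1 s1 s1 s1^-1 → s1 s1 s1 s1 s1.
Braid: s1 s1 s1 s1 s1 on 2 strands, 5 crossings.
Writhe w = (#positive) - (#negative) = 5 - 0 = 5.
Computing the Kauffman bracket via state sum. There are 2^5 = 32 states.
Each crossing splits two ways (0=vertical, 1=horizontal). The state's weight is A^(#A-smoothings - #B-smoothings) * d^(loops - 1).
  state 00000: A-exp=+5, loops=2, term = A^5 * d^1
  state 00001: A-exp=+3, loops=1, term = A^3 * d^0
  state 00010: A-exp=+3, loops=1, term = A^3 * d^0
  state 00011: A-exp=+1, loops=2, term = A^1 * d^1
  state 00100: A-exp=+3, loops=1, term = A^3 * d^0
  state 00101: A-exp=+1, loops=2, term = A^1 * d^1
  state 00110: A-exp=+1, loops=2, term = A^1 * d^1
  state 00111: A-exp=-1, loops=3, term = A^-1 * d^2
  state 01000: A-exp=+3, loops=1, term = A^3 * d^0
  state 01001: A-exp=+1, loops=2, term = A^1 * d^1
  state 01010: A-exp=+1, loops=2, term = A^1 * d^1
  state 01011: A-exp=-1, loops=3, term = A^-1 * d^2
  state 01100: A-exp=+1, loops=2, term = A^1 * d^1
  state 01101: A-exp=-1, loops=3, term = A^-1 * d^2
  state 01110: A-exp=-1, loops=3, term = A^-1 * d^2
  state 01111: A-exp=-3, loops=4, term = A^-3 * d^3
  state 10000: A-exp=+3, loops=1, term = A^3 * d^0
  state 10001: A-exp=+1, loops=2, term = A^1 * d^1
  state 10010: A-exp=+1, loops=2, term = A^1 * d^1
  state 10011: A-exp=-1, loops=3, term = A^-1 * d^2
  state 10100: A-exp=+1, loops=2, term = A^1 * d^1
  state 10101: A-exp=-1, loops=3, term = A^-1 * d^2
  state 10110: A-exp=-1, loops=3, term = A^-1 * d^2
  state 10111: A-exp=-3, loops=4, term = A^-3 * d^3
  state 11000: A-exp=+1, loops=2, term = A^1 * d^1
  state 11001: A-exp=-1, loops=3, term = A^-1 * d^2
  state 11010: A-exp=-1, loops=3, term = A^-1 * d^2
  state 11011: A-exp=-3, loops=4, term = A^-3 * d^3
  state 11100: A-exp=-1, loops=3, term = A^-1 * d^2
  state 11101: A-exp=-3, loops=4, term = A^-3 * d^3
  state 11110: A-exp=-3, loops=4, term = A^-3 * d^3
  state 11111: A-exp=-5, loops=5, term = A^-5 * d^4
Collect the terms by A-exponent (count of states per loop number):
Powers of d = -A^2 - A^-2: d^2 = A^4 + 2 + A^-4; d^3 = -A^6 - 3*A^2 - 3*A^-2 - A^-6; d^4 = A^8 + 4*A^4 + 6 + 4*A^-4 + A^-8.
  A^5 * (d) = -A^7 - A^3
  A^3 * (5) = 5*A^3
  A^1 * (10*d) = -10*A^3 - 10*A^-1
  A^-1 * (10*d^2) = 10*A^3 + 20*A^-1 + 10*A^-5
  A^-3 * (5*d^3) = -5*A^3 - 15*A^-1 - 15*A^-5 - 5*A^-9
  A^-5 * (d^4) = A^3 + 4*A^-1 + 6*A^-5 + 4*A^-9 + A^-13
Summing the groups: <K> = -A^7 - A^-1 + A^-5 - A^-9 + A^-13
Normalise by the writhe: (-A^3)^(-w) = (-A^3)^(-5) = -A^-15, so f(A) = -A^-15 * <K> = A^-8 + A^-16 - A^-20 + A^-24 - A^-28.
Substitute A = t^(-1/4), i.e. A^e → t^(-e/4): V(t) = -t^7 + t^6 - t^5 + t^4 + t^2

Answer: -t^7 + t^6 - t^5 + t^4 + t^2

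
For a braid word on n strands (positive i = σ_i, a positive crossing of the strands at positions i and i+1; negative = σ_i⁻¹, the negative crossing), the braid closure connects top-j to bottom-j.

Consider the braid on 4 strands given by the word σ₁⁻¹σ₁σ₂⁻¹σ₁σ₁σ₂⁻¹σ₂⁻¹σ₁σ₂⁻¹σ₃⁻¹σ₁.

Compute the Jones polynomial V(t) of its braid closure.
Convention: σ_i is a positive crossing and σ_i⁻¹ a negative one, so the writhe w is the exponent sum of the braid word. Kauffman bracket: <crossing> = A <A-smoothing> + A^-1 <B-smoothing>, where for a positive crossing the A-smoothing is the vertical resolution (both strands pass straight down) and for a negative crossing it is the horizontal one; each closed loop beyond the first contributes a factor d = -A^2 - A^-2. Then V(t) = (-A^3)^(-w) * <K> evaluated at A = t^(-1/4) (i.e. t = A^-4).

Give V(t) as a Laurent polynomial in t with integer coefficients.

t^4 - 3*t^3 + 5*t^2 - 6*t + 7 - 6*t^-1 + 5*t^-2 - 3*t^-3 + t^-4

Derivation:
The presented braid s1^-1 s1 s2^-1 s1 s1 s2^-1 s2^-1 s1 s2^-1 s3^-1 s1 on 4 strands reduces by inverse Markov moves (closure unchanged at each step):
  Deconjugate: the word is γ·β·γ⁻¹ with γ = s1^-1 (prefix) and γ⁻¹ = s1 (suffix); strip both.
  Destabilize: the word has the form β·s3^-1 where s3^-1 occurs only as the final letter (β ∈ B_3); drop it and the last strand → 3 strands.
Reduced to β = s1 s2^-1 s1 s1 s2^-1 s2^-1 s1 s2^-1 on 3 strands, 8 crossings.
Compute on β:
Braid: s1 s2^-1 s1 s1 s2^-1 s2^-1 s1 s2^-1 on 3 strands, 8 crossings.
Writhe w = (#positive) - (#negative) = 4 - 4 = 0.
State-sum expansion of <K>. There are 2^8 = 256 states.
Each crossing splits two ways (0=vertical, 1=horizontal). The state's weight is A^(#A-smoothings - #B-smoothings) * d^(loops - 1).
Tabulate the states by total A-exponent and number of loops L (A-exp: L × count):
  A^8: L=5 ×1
  A^6: L=4 ×8
  A^4: L=3 ×27, L=5 ×1
  A^2: L=2 ×47, L=4 ×9
  A^0: L=1 ×37, L=3 ×32, L=5 ×1
  A^-2: L=2 ×47, L=4 ×9
  A^-4: L=3 ×27, L=5 ×1
  A^-6: L=4 ×8
  A^-8: L=5 ×1
Each group contributes A^e * Σ count * d^(L-1):
Powers of d = -A^2 - A^-2: d^2 = A^4 + 2 + A^-4; d^3 = -A^6 - 3*A^2 - 3*A^-2 - A^-6; d^4 = A^8 + 4*A^4 + 6 + 4*A^-4 + A^-8.
  A^8 * (d^4) = A^16 + 4*A^12 + 6*A^8 + 4*A^4 + 1
  A^6 * (8*d^3) = -8*A^12 - 24*A^8 - 24*A^4 - 8
  A^4 * (27*d^2 + d^4) = A^12 + 31*A^8 + 60*A^4 + 31 + A^-4
  A^2 * (47*d + 9*d^3) = -9*A^8 - 74*A^4 - 74 - 9*A^-4
  A^0 * (37 + 32*d^2 + d^4) = A^8 + 36*A^4 + 107 + 36*A^-4 + A^-8
  A^-2 * (47*d + 9*d^3) = -9*A^4 - 74 - 74*A^-4 - 9*A^-8
  A^-4 * (27*d^2 + d^4) = A^4 + 31 + 60*A^-4 + 31*A^-8 + A^-12
  A^-6 * (8*d^3) = -8 - 24*A^-4 - 24*A^-8 - 8*A^-12
  A^-8 * (d^4) = 1 + 4*A^-4 + 6*A^-8 + 4*A^-12 + A^-16
Summing the groups: <K> = A^16 - 3*A^12 + 5*A^8 - 6*A^4 + 7 - 6*A^-4 + 5*A^-8 - 3*A^-12 + A^-16
Normalise by the writhe: (-A^3)^(-w) = (-A^3)^(0) = 1, so f(A) = 1 * <K> = A^16 - 3*A^12 + 5*A^8 - 6*A^4 + 7 - 6*A^-4 + 5*A^-8 - 3*A^-12 + A^-16.
Substitute A = t^(-1/4), i.e. A^e → t^(-e/4): V(t) = t^4 - 3*t^3 + 5*t^2 - 6*t + 7 - 6*t^-1 + 5*t^-2 - 3*t^-3 + t^-4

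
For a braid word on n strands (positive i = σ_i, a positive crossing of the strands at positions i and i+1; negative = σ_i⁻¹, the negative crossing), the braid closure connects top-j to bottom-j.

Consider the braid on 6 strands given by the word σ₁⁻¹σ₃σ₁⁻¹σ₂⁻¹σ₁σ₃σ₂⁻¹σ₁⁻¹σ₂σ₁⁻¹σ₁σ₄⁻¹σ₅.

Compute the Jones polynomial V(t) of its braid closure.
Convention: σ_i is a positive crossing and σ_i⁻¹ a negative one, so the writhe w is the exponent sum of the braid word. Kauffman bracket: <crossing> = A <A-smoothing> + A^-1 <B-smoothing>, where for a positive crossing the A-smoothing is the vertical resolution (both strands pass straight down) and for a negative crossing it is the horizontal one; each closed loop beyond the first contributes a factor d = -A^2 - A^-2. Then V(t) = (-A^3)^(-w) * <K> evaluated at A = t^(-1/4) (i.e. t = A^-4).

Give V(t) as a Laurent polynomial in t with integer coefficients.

t^2 - 2*t + 3 - 3*t^-1 + 3*t^-2 - 2*t^-3 + 2*t^-4 - t^-5

Derivation:
The presented braid s1^-1 s3 s1^-1 s2^-1 s1 s3 s2^-1 s1^-1 s2 s1^-1 s1 s4^-1 s5 on 6 strands reduces by inverse Markov moves (closure unchanged at each step):
  Destabilize: the word has the form β·s5 where s5 occurs only as the final letter (β ∈ B_5); drop it and the last strand → 5 strands.
  Destabilize: the word has the form β·s4^-1 where s4^-1 occurs only as the final letter (β ∈ B_4); drop it and the last strand → 4 strands.
  Deconjugate: the word is γ·β·γ⁻¹ with γ = s1^-1 (prefix) and γ⁻¹ = s1 (suffix); strip both.
Reduced to β = s3 s1^-1 s2^-1 s1 s3 s2^-1 s1^-1 s2 s1^-1 on 4 strands, 9 crossings.
Compute on β:
Braid: s3 s1^-1 s2^-1 s1 s3 s2^-1 s1^-1 s2 s1^-1 on 4 strands, 9 crossings.
Writhe w = (#positive) - (#negative) = 4 - 5 = -1.
Computing the Kauffman bracket via state sum. There are 2^9 = 512 states.
For each crossing: s=0 is the vertical smoothing, s=1 horizontal. Crossing k contributes A^(sign_k * (1 - 2*s_k)); loop factor d = -A^2 - A^-2.
Tabulate the states by total A-exponent and number of loops L (A-exp: L × count):
  A^9: L=5 ×1
  A^7: L=4 ×9
  A^5: L=3 ×32, L=5 ×4
  A^3: L=2 ×53, L=4 ×30, L=6 ×1
  A^1: L=1 ×35, L=3 ×80, L=5 ×11
  A^-1: L=2 ×86, L=4 ×39, L=6 ×1
  A^-3: L=1 ×21, L=3 ×58, L=5 ×5
  A^-5: L=2 ×26, L=4 ×10
  A^-7: L=1 ×3, L=3 ×6
  A^-9: L=2 ×1
Each group contributes A^e * Σ count * d^(L-1):
Powers of d = -A^2 - A^-2: d^2 = A^4 + 2 + A^-4; d^3 = -A^6 - 3*A^2 - 3*A^-2 - A^-6; d^4 = A^8 + 4*A^4 + 6 + 4*A^-4 + A^-8; d^5 = -A^10 - 5*A^6 - 10*A^2 - 10*A^-2 - 5*A^-6 - A^-10.
  A^9 * (d^4) = A^17 + 4*A^13 + 6*A^9 + 4*A^5 + A
  A^7 * (9*d^3) = -9*A^13 - 27*A^9 - 27*A^5 - 9*A
  A^5 * (32*d^2 + 4*d^4) = 4*A^13 + 48*A^9 + 88*A^5 + 48*A + 4*A^-3
  A^3 * (53*d + 30*d^3 + d^5) = -A^13 - 35*A^9 - 153*A^5 - 153*A - 35*A^-3 - A^-7
  A^1 * (35 + 80*d^2 + 11*d^4) = 11*A^9 + 124*A^5 + 261*A + 124*A^-3 + 11*A^-7
  A^-1 * (86*d + 39*d^3 + d^5) = -A^9 - 44*A^5 - 213*A - 213*A^-3 - 44*A^-7 - A^-11
  A^-3 * (21 + 58*d^2 + 5*d^4) = 5*A^5 + 78*A + 167*A^-3 + 78*A^-7 + 5*A^-11
  A^-5 * (26*d + 10*d^3) = -10*A - 56*A^-3 - 56*A^-7 - 10*A^-11
  A^-7 * (3 + 6*d^2) = 6*A^-3 + 15*A^-7 + 6*A^-11
  A^-9 * (d) = -A^-7 - A^-11
Summing the groups: <K> = A^17 - 2*A^13 + 2*A^9 - 3*A^5 + 3*A - 3*A^-3 + 2*A^-7 - A^-11
Normalise by the writhe: (-A^3)^(-w) = (-A^3)^(1) = -A^3, so f(A) = -A^3 * <K> = -A^20 + 2*A^16 - 2*A^12 + 3*A^8 - 3*A^4 + 3 - 2*A^-4 + A^-8.
Substitute A = t^(-1/4), i.e. A^e → t^(-e/4): V(t) = t^2 - 2*t + 3 - 3*t^-1 + 3*t^-2 - 2*t^-3 + 2*t^-4 - t^-5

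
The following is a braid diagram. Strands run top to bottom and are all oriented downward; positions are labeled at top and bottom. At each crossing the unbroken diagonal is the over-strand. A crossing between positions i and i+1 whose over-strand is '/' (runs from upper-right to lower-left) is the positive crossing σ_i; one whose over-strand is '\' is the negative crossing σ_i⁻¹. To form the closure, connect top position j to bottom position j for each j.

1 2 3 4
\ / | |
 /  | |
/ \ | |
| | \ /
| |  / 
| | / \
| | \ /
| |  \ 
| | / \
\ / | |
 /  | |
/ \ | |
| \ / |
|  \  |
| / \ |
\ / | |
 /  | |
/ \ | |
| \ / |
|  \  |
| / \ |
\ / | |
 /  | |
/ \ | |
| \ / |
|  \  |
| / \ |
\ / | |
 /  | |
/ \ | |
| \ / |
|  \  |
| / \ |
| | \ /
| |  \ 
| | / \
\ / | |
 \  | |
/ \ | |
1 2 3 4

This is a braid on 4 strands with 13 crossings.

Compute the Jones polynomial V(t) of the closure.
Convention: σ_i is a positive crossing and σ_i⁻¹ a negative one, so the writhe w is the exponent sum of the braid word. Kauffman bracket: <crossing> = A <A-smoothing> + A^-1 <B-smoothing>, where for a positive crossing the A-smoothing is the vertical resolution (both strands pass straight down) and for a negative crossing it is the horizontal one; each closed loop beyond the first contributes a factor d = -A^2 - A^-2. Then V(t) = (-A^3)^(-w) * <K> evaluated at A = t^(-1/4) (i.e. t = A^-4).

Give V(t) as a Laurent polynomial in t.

Reading the diagram top to bottom ('/'-over between positions i,i+1 = s_i, '\'-over = s_i^-1): braid word = s1 s3 s3^-1 s1 s2^-1 s1 s2^-1 s1 s2^-1 s1 s2^-1 s3^-1 s1^-1.
The presented braid s1 s3 s3^-1 s1 s2^-1 s1 s2^-1 s1 s2^-1 s1 s2^-1 s3^-1 s1^-1 on 4 strands reduces by inverse Markov moves (closure unchanged at each step):
  Deconjugate: the word is γ·β·γ⁻¹ with γ = s1 s3 (prefix) and γ⁻¹ = s3^-1 s1^-1 (suffix); strip both.
Reduced to β = s3^-1 s1 s2^-1 s1 s2^-1 s1 s2^-1 s1 s2^-1 on 4 strands, 9 crossings.
Compute on β:
Braid: s3^-1 s1 s2^-1 s1 s2^-1 s1 s2^-1 s1 s2^-1 on 4 strands, 9 crossings.
Writhe w = (#positive) - (#negative) = 4 - 5 = -1.
Computing the Kauffman bracket via state sum. There are 2^9 = 512 states.
For each crossing: s=0 is the vertical smoothing, s=1 horizontal. Crossing k contributes A^(sign_k * (1 - 2*s_k)); loop factor d = -A^2 - A^-2.
Tabulate the states by total A-exponent and number of loops L (A-exp: L × count):
  A^9: L=5 ×1
  A^7: L=4 ×8, L=6 ×1
  A^5: L=3 ×28, L=5 ×8
  A^3: L=2 ×52, L=4 ×32
  A^1: L=1 ×45, L=3 ×77, L=5 ×4
  A^-1: L=2 ×97, L=4 ×29
  A^-3: L=3 ×80, L=5 ×4
  A^-5: L=4 ×36
  A^-7: L=5 ×9
  A^-9: L=6 ×1
Each group contributes A^e * Σ count * d^(L-1):
Powers of d = -A^2 - A^-2: d^2 = A^4 + 2 + A^-4; d^3 = -A^6 - 3*A^2 - 3*A^-2 - A^-6; d^4 = A^8 + 4*A^4 + 6 + 4*A^-4 + A^-8; d^5 = -A^10 - 5*A^6 - 10*A^2 - 10*A^-2 - 5*A^-6 - A^-10.
  A^9 * (d^4) = A^17 + 4*A^13 + 6*A^9 + 4*A^5 + A
  A^7 * (8*d^3 + d^5) = -A^17 - 13*A^13 - 34*A^9 - 34*A^5 - 13*A - A^-3
  A^5 * (28*d^2 + 8*d^4) = 8*A^13 + 60*A^9 + 104*A^5 + 60*A + 8*A^-3
  A^3 * (52*d + 32*d^3) = -32*A^9 - 148*A^5 - 148*A - 32*A^-3
  A^1 * (45 + 77*d^2 + 4*d^4) = 4*A^9 + 93*A^5 + 223*A + 93*A^-3 + 4*A^-7
  A^-1 * (97*d + 29*d^3) = -29*A^5 - 184*A - 184*A^-3 - 29*A^-7
  A^-3 * (80*d^2 + 4*d^4) = 4*A^5 + 96*A + 184*A^-3 + 96*A^-7 + 4*A^-11
  A^-5 * (36*d^3) = -36*A - 108*A^-3 - 108*A^-7 - 36*A^-11
  A^-7 * (9*d^4) = 9*A + 36*A^-3 + 54*A^-7 + 36*A^-11 + 9*A^-15
  A^-9 * (d^5) = -A - 5*A^-3 - 10*A^-7 - 10*A^-11 - 5*A^-15 - A^-19
Summing the groups: <K> = -A^13 + 4*A^9 - 6*A^5 + 7*A - 9*A^-3 + 7*A^-7 - 6*A^-11 + 4*A^-15 - A^-19
Normalise by the writhe: (-A^3)^(-w) = (-A^3)^(1) = -A^3, so f(A) = -A^3 * <K> = A^16 - 4*A^12 + 6*A^8 - 7*A^4 + 9 - 7*A^-4 + 6*A^-8 - 4*A^-12 + A^-16.
Substitute A = t^(-1/4), i.e. A^e → t^(-e/4): V(t) = t^4 - 4*t^3 + 6*t^2 - 7*t + 9 - 7*t^-1 + 6*t^-2 - 4*t^-3 + t^-4

Answer: t^4 - 4*t^3 + 6*t^2 - 7*t + 9 - 7*t^-1 + 6*t^-2 - 4*t^-3 + t^-4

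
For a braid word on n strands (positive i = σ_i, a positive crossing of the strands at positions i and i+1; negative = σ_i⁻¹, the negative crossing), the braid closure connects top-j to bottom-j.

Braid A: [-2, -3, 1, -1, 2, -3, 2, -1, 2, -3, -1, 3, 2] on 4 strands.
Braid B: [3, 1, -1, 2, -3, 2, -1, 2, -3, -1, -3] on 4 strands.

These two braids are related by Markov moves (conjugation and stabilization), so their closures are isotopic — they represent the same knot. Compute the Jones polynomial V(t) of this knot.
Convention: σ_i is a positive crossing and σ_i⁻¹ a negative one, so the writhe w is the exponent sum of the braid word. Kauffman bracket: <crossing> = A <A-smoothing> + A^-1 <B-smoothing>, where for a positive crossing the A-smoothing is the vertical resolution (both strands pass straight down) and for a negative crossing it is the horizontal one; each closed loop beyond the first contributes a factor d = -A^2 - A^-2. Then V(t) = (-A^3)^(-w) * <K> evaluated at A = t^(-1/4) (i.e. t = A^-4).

Markov-equivalent braids have isotopic closures, hence identical knot invariants. Strip the Markov moves from each word to reach a common short braid β, then compute V(t) once on β.
Braid A: s2^-1 s3^-1 s1 s1^-1 s2 s3^-1 s2 s1^-1 s2 s3^-1 s1^-1 s3 s2 on 4 strands reduces by inverse Markov moves (closure unchanged at each step):
  Deconjugate: the word is γ·β·γ⁻¹ with γ = s2^-1 (prefix) and γ⁻¹ = s2 (suffix); strip both.
  Deconjugate: the word is γ·β·γ⁻¹ with γ = s3^-1 s1 (prefix) and γ⁻¹ = s1^-1 s3 (suffix); strip both.
Reduced to β = s1^-1 s2 s3^-1 s2 s1^-1 s2 s3^-1 on 4 strands, 7 crossings.
Braid B: s3 s1 s1^-1 s2 s3^-1 s2 s1^-1 s2 s3^-1 s1^-1 s3^-1 on 4 strands reduces by inverse Markov moves (closure unchanged at each step):
  Deconjugate: the word is γ·β·γ⁻¹ with γ = s3 (prefix) and γ⁻¹ = s3^-1 (suffix); strip both.
  Deconjugate: the word is γ·β·γ⁻¹ with γ = s1 (prefix) and γ⁻¹ = s1^-1 (suffix); strip both.
Reduced to β = s1^-1 s2 s3^-1 s2 s1^-1 s2 s3^-1 on 4 strands, 7 crossings.
Both give the same β = s1^-1 s2 s3^-1 s2 s1^-1 s2 s3^-1 on 4 strands, so one state sum suffices:
Braid: s1^-1 s2 s3^-1 s2 s1^-1 s2 s3^-1 on 4 strands, 7 crossings.
Writhe w = (#positive) - (#negative) = 3 - 4 = -1.
State-sum expansion of <K>. There are 2^7 = 128 states.
For each crossing: s=0 is the vertical smoothing, s=1 horizontal. Crossing k contributes A^(sign_k * (1 - 2*s_k)); loop factor d = -A^2 - A^-2.
Tabulate the states by total A-exponent and number of loops L (A-exp: L × count):
  A^7: L=4 ×1
  A^5: L=3 ×7
  A^3: L=2 ×19, L=4 ×2
  A^1: L=1 ×21, L=3 ×14
  A^-1: L=2 ×32, L=4 ×3
  A^-3: L=3 ×21
  A^-5: L=4 ×7
  A^-7: L=5 ×1
Each group contributes A^e * Σ count * d^(L-1):
Powers of d = -A^2 - A^-2: d^2 = A^4 + 2 + A^-4; d^3 = -A^6 - 3*A^2 - 3*A^-2 - A^-6; d^4 = A^8 + 4*A^4 + 6 + 4*A^-4 + A^-8.
  A^7 * (d^3) = -A^13 - 3*A^9 - 3*A^5 - A
  A^5 * (7*d^2) = 7*A^9 + 14*A^5 + 7*A
  A^3 * (19*d + 2*d^3) = -2*A^9 - 25*A^5 - 25*A - 2*A^-3
  A^1 * (21 + 14*d^2) = 14*A^5 + 49*A + 14*A^-3
  A^-1 * (32*d + 3*d^3) = -3*A^5 - 41*A - 41*A^-3 - 3*A^-7
  A^-3 * (21*d^2) = 21*A + 42*A^-3 + 21*A^-7
  A^-5 * (7*d^3) = -7*A - 21*A^-3 - 21*A^-7 - 7*A^-11
  A^-7 * (d^4) = A + 4*A^-3 + 6*A^-7 + 4*A^-11 + A^-15
Summing the groups: <K> = -A^13 + 2*A^9 - 3*A^5 + 4*A - 4*A^-3 + 3*A^-7 - 3*A^-11 + A^-15
Normalise by the writhe: (-A^3)^(-w) = (-A^3)^(1) = -A^3, so f(A) = -A^3 * <K> = A^16 - 2*A^12 + 3*A^8 - 4*A^4 + 4 - 3*A^-4 + 3*A^-8 - A^-12.
Substitute A = t^(-1/4), i.e. A^e → t^(-e/4): V(t) = -t^3 + 3*t^2 - 3*t + 4 - 4*t^-1 + 3*t^-2 - 2*t^-3 + t^-4

Answer: -t^3 + 3*t^2 - 3*t + 4 - 4*t^-1 + 3*t^-2 - 2*t^-3 + t^-4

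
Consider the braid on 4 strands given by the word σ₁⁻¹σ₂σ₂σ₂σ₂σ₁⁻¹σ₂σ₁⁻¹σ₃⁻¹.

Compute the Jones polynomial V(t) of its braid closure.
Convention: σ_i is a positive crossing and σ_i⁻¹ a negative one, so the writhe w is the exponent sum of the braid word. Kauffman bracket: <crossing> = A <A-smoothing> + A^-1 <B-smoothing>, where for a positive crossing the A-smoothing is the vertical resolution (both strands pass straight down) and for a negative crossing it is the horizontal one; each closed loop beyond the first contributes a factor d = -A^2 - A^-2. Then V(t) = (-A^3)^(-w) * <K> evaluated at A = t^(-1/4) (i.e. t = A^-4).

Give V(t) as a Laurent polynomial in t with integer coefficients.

-t^6 + 2*t^5 - 3*t^4 + 4*t^3 - 4*t^2 + 4*t - 2 + 2*t^-1 - t^-2

Derivation:
The presented braid s1^-1 s2 s2 s2 s2 s1^-1 s2 s1^-1 s3^-1 on 4 strands reduces by inverse Markov moves (closure unchanged at each step):
  Destabilize: the word has the form β·s3^-1 where s3^-1 occurs only as the final letter (β ∈ B_3); drop it and the last strand → 3 strands.
Reduced to β = s1^-1 s2 s2 s2 s2 s1^-1 s2 s1^-1 on 3 strands, 8 crossings.
Compute on β:
Braid: s1^-1 s2 s2 s2 s2 s1^-1 s2 s1^-1 on 3 strands, 8 crossings.
Writhe w = (#positive) - (#negative) = 5 - 3 = 2.
Enumerate smoothing states for the bracket polynomial. There are 2^8 = 256 states.
Each crossing splits two ways (0=vertical, 1=horizontal). The state's weight is A^(#A-smoothings - #B-smoothings) * d^(loops - 1).
Tabulate the states by total A-exponent and number of loops L (A-exp: L × count):
  A^8: L=4 ×1
  A^6: L=3 ×8
  A^4: L=2 ×22, L=4 ×6
  A^2: L=1 ×23, L=3 ×29, L=5 ×4
  A^0: L=2 ×47, L=4 ×22, L=6 ×1
  A^-2: L=3 ×48, L=5 ×8
  A^-4: L=4 ×27, L=6 ×1
  A^-6: L=5 ×8
  A^-8: L=6 ×1
Each group contributes A^e * Σ count * d^(L-1):
Powers of d = -A^2 - A^-2: d^2 = A^4 + 2 + A^-4; d^3 = -A^6 - 3*A^2 - 3*A^-2 - A^-6; d^4 = A^8 + 4*A^4 + 6 + 4*A^-4 + A^-8; d^5 = -A^10 - 5*A^6 - 10*A^2 - 10*A^-2 - 5*A^-6 - A^-10.
  A^8 * (d^3) = -A^14 - 3*A^10 - 3*A^6 - A^2
  A^6 * (8*d^2) = 8*A^10 + 16*A^6 + 8*A^2
  A^4 * (22*d + 6*d^3) = -6*A^10 - 40*A^6 - 40*A^2 - 6*A^-2
  A^2 * (23 + 29*d^2 + 4*d^4) = 4*A^10 + 45*A^6 + 105*A^2 + 45*A^-2 + 4*A^-6
  A^0 * (47*d + 22*d^3 + d^5) = -A^10 - 27*A^6 - 123*A^2 - 123*A^-2 - 27*A^-6 - A^-10
  A^-2 * (48*d^2 + 8*d^4) = 8*A^6 + 80*A^2 + 144*A^-2 + 80*A^-6 + 8*A^-10
  A^-4 * (27*d^3 + d^5) = -A^6 - 32*A^2 - 91*A^-2 - 91*A^-6 - 32*A^-10 - A^-14
  A^-6 * (8*d^4) = 8*A^2 + 32*A^-2 + 48*A^-6 + 32*A^-10 + 8*A^-14
  A^-8 * (d^5) = -A^2 - 5*A^-2 - 10*A^-6 - 10*A^-10 - 5*A^-14 - A^-18
Summing the groups: <K> = -A^14 + 2*A^10 - 2*A^6 + 4*A^2 - 4*A^-2 + 4*A^-6 - 3*A^-10 + 2*A^-14 - A^-18
Normalise by the writhe: (-A^3)^(-w) = (-A^3)^(-2) = A^-6, so f(A) = A^-6 * <K> = -A^8 + 2*A^4 - 2 + 4*A^-4 - 4*A^-8 + 4*A^-12 - 3*A^-16 + 2*A^-20 - A^-24.
Substitute A = t^(-1/4), i.e. A^e → t^(-e/4): V(t) = -t^6 + 2*t^5 - 3*t^4 + 4*t^3 - 4*t^2 + 4*t - 2 + 2*t^-1 - t^-2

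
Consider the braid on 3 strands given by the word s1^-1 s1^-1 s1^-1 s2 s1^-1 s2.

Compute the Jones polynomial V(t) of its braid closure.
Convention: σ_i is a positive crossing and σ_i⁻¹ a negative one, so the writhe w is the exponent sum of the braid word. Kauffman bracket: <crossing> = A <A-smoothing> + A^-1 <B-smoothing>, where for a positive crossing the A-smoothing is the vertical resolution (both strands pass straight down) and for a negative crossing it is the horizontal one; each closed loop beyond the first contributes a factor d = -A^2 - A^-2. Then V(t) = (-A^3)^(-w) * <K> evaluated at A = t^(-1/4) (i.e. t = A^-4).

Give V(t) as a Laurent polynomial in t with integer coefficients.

Braid: s1^-1 s1^-1 s1^-1 s2 s1^-1 s2 on 3 strands, 6 crossings.
Writhe w = (#positive) - (#negative) = 2 - 4 = -2.
Computing the Kauffman bracket via state sum. There are 2^6 = 64 states.
For each crossing: s=0 is the vertical smoothing, s=1 horizontal. Crossing k contributes A^(sign_k * (1 - 2*s_k)); loop factor d = -A^2 - A^-2.
Tabulate the states by total A-exponent and number of loops L (A-exp: L × count):
  A^6: L=5 ×1
  A^4: L=4 ×6
  A^2: L=3 ×15
  A^0: L=2 ×19, L=4 ×1
  A^-2: L=1 ×11, L=3 ×4
  A^-4: L=2 ×6
  A^-6: L=3 ×1
Each group contributes A^e * Σ count * d^(L-1):
Powers of d = -A^2 - A^-2: d^2 = A^4 + 2 + A^-4; d^3 = -A^6 - 3*A^2 - 3*A^-2 - A^-6; d^4 = A^8 + 4*A^4 + 6 + 4*A^-4 + A^-8.
  A^6 * (d^4) = A^14 + 4*A^10 + 6*A^6 + 4*A^2 + A^-2
  A^4 * (6*d^3) = -6*A^10 - 18*A^6 - 18*A^2 - 6*A^-2
  A^2 * (15*d^2) = 15*A^6 + 30*A^2 + 15*A^-2
  A^0 * (19*d + d^3) = -A^6 - 22*A^2 - 22*A^-2 - A^-6
  A^-2 * (11 + 4*d^2) = 4*A^2 + 19*A^-2 + 4*A^-6
  A^-4 * (6*d) = -6*A^-2 - 6*A^-6
  A^-6 * (d^2) = A^-2 + 2*A^-6 + A^-10
Summing the groups: <K> = A^14 - 2*A^10 + 2*A^6 - 2*A^2 + 2*A^-2 - A^-6 + A^-10
Normalise by the writhe: (-A^3)^(-w) = (-A^3)^(2) = A^6, so f(A) = A^6 * <K> = A^20 - 2*A^16 + 2*A^12 - 2*A^8 + 2*A^4 - 1 + A^-4.
Substitute A = t^(-1/4), i.e. A^e → t^(-e/4): V(t) = t - 1 + 2*t^-1 - 2*t^-2 + 2*t^-3 - 2*t^-4 + t^-5

Answer: t - 1 + 2*t^-1 - 2*t^-2 + 2*t^-3 - 2*t^-4 + t^-5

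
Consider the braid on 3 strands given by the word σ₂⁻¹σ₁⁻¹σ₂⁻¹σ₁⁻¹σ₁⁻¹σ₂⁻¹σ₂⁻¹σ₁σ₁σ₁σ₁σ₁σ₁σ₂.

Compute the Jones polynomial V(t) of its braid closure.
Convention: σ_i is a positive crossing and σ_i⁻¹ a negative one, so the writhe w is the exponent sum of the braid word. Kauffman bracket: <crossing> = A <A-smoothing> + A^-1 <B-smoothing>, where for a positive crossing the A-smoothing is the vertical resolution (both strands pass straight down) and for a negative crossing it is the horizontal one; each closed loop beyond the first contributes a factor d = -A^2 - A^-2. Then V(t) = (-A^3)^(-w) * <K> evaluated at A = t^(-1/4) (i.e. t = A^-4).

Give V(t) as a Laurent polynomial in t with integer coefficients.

-t^4 + t^3 - t^2 + 2*t - 1 + 2*t^-1 - t^-2 + t^-3 - t^-4

Derivation:
The presented braid s2^-1 s1^-1 s2^-1 s1^-1 s1^-1 s2^-1 s2^-1 s1 s1 s1 s1 s1 s1 s2 on 3 strands reduces by inverse Markov moves (closure unchanged at each step):
  Deconjugate: the word is γ·β·γ⁻¹ with γ = s2^-1 s1^-1 (prefix) and γ⁻¹ = s1 s2 (suffix); strip both.
Reduced to β = s2^-1 s1^-1 s1^-1 s2^-1 s2^-1 s1 s1 s1 s1 s1 on 3 strands, 10 crossings.
Compute on β:
Braid: s2^-1 s1^-1 s1^-1 s2^-1 s2^-1 s1 s1 s1 s1 s1 on 3 strands, 10 crossings.
Writhe w = (#positive) - (#negative) = 5 - 5 = 0.
State-sum expansion of <K>. There are 2^10 = 1024 states.
Smooth each crossing (0=||, 1=⌣⌢); contribution A^(Σ sign_k(1-2s_k)) * d^(L-1).
Tabulate the states by total A-exponent and number of loops L (A-exp: L × count):
  A^10: L=4 ×1
  A^8: L=3 ×10
  A^6: L=2 ×29, L=4 ×16
  A^4: L=1 ×26, L=3 ×74, L=5 ×20
  A^2: L=2 ×90, L=4 ×105, L=6 ×15
  A^0: L=1 ×15, L=3 ×141, L=5 ×90, L=7 ×6
  A^-2: L=2 ×35, L=4 ×130, L=6 ×44, L=8 ×1
  A^-4: L=3 ×40, L=5 ×69, L=7 ×11
  A^-6: L=4 ×25, L=6 ×19, L=8 ×1
  A^-8: L=5 ×8, L=7 ×2
  A^-10: L=6 ×1
Each group contributes A^e * Σ count * d^(L-1):
Powers of d = -A^2 - A^-2: d^2 = A^4 + 2 + A^-4; d^3 = -A^6 - 3*A^2 - 3*A^-2 - A^-6; d^4 = A^8 + 4*A^4 + 6 + 4*A^-4 + A^-8; d^5 = -A^10 - 5*A^6 - 10*A^2 - 10*A^-2 - 5*A^-6 - A^-10; d^6 = A^12 + 6*A^8 + 15*A^4 + 20 + 15*A^-4 + 6*A^-8 + A^-12; d^7 = -A^14 - 7*A^10 - 21*A^6 - 35*A^2 - 35*A^-2 - 21*A^-6 - 7*A^-10 - A^-14.
  A^10 * (d^3) = -A^16 - 3*A^12 - 3*A^8 - A^4
  A^8 * (10*d^2) = 10*A^12 + 20*A^8 + 10*A^4
  A^6 * (29*d + 16*d^3) = -16*A^12 - 77*A^8 - 77*A^4 - 16
  A^4 * (26 + 74*d^2 + 20*d^4) = 20*A^12 + 154*A^8 + 294*A^4 + 154 + 20*A^-4
  A^2 * (90*d + 105*d^3 + 15*d^5) = -15*A^12 - 180*A^8 - 555*A^4 - 555 - 180*A^-4 - 15*A^-8
  A^0 * (15 + 141*d^2 + 90*d^4 + 6*d^6) = 6*A^12 + 126*A^8 + 591*A^4 + 957 + 591*A^-4 + 126*A^-8 + 6*A^-12
  A^-2 * (35*d + 130*d^3 + 44*d^5 + d^7) = -A^12 - 51*A^8 - 371*A^4 - 900 - 900*A^-4 - 371*A^-8 - 51*A^-12 - A^-16
  A^-4 * (40*d^2 + 69*d^4 + 11*d^6) = 11*A^8 + 135*A^4 + 481 + 714*A^-4 + 481*A^-8 + 135*A^-12 + 11*A^-16
  A^-6 * (25*d^3 + 19*d^5 + d^7) = -A^8 - 26*A^4 - 141 - 300*A^-4 - 300*A^-8 - 141*A^-12 - 26*A^-16 - A^-20
  A^-8 * (8*d^4 + 2*d^6) = 2*A^4 + 20 + 62*A^-4 + 88*A^-8 + 62*A^-12 + 20*A^-16 + 2*A^-20
  A^-10 * (d^5) = -1 - 5*A^-4 - 10*A^-8 - 10*A^-12 - 5*A^-16 - A^-20
Summing the groups: <K> = -A^16 + A^12 - A^8 + 2*A^4 - 1 + 2*A^-4 - A^-8 + A^-12 - A^-16
Normalise by the writhe: (-A^3)^(-w) = (-A^3)^(0) = 1, so f(A) = 1 * <K> = -A^16 + A^12 - A^8 + 2*A^4 - 1 + 2*A^-4 - A^-8 + A^-12 - A^-16.
Substitute A = t^(-1/4), i.e. A^e → t^(-e/4): V(t) = -t^4 + t^3 - t^2 + 2*t - 1 + 2*t^-1 - t^-2 + t^-3 - t^-4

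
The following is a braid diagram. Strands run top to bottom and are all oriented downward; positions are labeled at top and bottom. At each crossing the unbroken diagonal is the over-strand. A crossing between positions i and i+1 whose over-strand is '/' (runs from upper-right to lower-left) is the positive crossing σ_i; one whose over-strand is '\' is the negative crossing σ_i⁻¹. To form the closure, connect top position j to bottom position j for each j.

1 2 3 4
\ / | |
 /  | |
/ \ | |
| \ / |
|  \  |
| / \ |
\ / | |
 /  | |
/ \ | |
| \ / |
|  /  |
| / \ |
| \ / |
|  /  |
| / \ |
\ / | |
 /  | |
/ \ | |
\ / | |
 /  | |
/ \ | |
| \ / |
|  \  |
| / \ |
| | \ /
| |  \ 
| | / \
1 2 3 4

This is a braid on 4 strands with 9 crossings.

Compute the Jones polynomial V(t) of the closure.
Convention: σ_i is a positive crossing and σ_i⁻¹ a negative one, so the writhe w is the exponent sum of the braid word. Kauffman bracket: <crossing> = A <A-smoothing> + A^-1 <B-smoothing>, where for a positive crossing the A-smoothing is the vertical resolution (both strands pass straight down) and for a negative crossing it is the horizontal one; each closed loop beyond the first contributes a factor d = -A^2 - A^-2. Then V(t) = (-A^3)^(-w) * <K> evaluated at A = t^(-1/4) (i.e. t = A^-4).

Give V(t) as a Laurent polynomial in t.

t^7 - 2*t^6 + 2*t^5 - 3*t^4 + 3*t^3 - 2*t^2 + 2*t

Derivation:
Reading the diagram top to bottom ('/'-over between positions i,i+1 = s_i, '\'-over = s_i^-1): braid word = s1 s2^-1 s1 s2 s2 s1 s1 s2^-1 s3^-1.
The presented braid s1 s2^-1 s1 s2 s2 s1 s1 s2^-1 s3^-1 on 4 strands reduces by inverse Markov moves (closure unchanged at each step):
  Destabilize: the word has the form β·s3^-1 where s3^-1 occurs only as the final letter (β ∈ B_3); drop it and the last strand → 3 strands.
Reduced to β = s1 s2^-1 s1 s2 s2 s1 s1 s2^-1 on 3 strands, 8 crossings.
Compute on β:
Braid: s1 s2^-1 s1 s2 s2 s1 s1 s2^-1 on 3 strands, 8 crossings.
Writhe w = (#positive) - (#negative) = 6 - 2 = 4.
Computing the Kauffman bracket via state sum. There are 2^8 = 256 states.
Smooth each crossing (0=||, 1=⌣⌢); contribution A^(Σ sign_k(1-2s_k)) * d^(L-1).
Tabulate the states by total A-exponent and number of loops L (A-exp: L × count):
  A^8: L=3 ×1
  A^6: L=2 ×6, L=4 ×2
  A^4: L=1 ×11, L=3 ×16, L=5 ×1
  A^2: L=2 ×47, L=4 ×9
  A^0: L=1 ×26, L=3 ×43, L=5 ×1
  A^-2: L=2 ×41, L=4 ×15
  A^-4: L=3 ×26, L=5 ×2
  A^-6: L=4 ×8
  A^-8: L=5 ×1
Each group contributes A^e * Σ count * d^(L-1):
Powers of d = -A^2 - A^-2: d^2 = A^4 + 2 + A^-4; d^3 = -A^6 - 3*A^2 - 3*A^-2 - A^-6; d^4 = A^8 + 4*A^4 + 6 + 4*A^-4 + A^-8.
  A^8 * (d^2) = A^12 + 2*A^8 + A^4
  A^6 * (6*d + 2*d^3) = -2*A^12 - 12*A^8 - 12*A^4 - 2
  A^4 * (11 + 16*d^2 + d^4) = A^12 + 20*A^8 + 49*A^4 + 20 + A^-4
  A^2 * (47*d + 9*d^3) = -9*A^8 - 74*A^4 - 74 - 9*A^-4
  A^0 * (26 + 43*d^2 + d^4) = A^8 + 47*A^4 + 118 + 47*A^-4 + A^-8
  A^-2 * (41*d + 15*d^3) = -15*A^4 - 86 - 86*A^-4 - 15*A^-8
  A^-4 * (26*d^2 + 2*d^4) = 2*A^4 + 34 + 64*A^-4 + 34*A^-8 + 2*A^-12
  A^-6 * (8*d^3) = -8 - 24*A^-4 - 24*A^-8 - 8*A^-12
  A^-8 * (d^4) = 1 + 4*A^-4 + 6*A^-8 + 4*A^-12 + A^-16
Summing the groups: <K> = 2*A^8 - 2*A^4 + 3 - 3*A^-4 + 2*A^-8 - 2*A^-12 + A^-16
Normalise by the writhe: (-A^3)^(-w) = (-A^3)^(-4) = A^-12, so f(A) = A^-12 * <K> = 2*A^-4 - 2*A^-8 + 3*A^-12 - 3*A^-16 + 2*A^-20 - 2*A^-24 + A^-28.
Substitute A = t^(-1/4), i.e. A^e → t^(-e/4): V(t) = t^7 - 2*t^6 + 2*t^5 - 3*t^4 + 3*t^3 - 2*t^2 + 2*t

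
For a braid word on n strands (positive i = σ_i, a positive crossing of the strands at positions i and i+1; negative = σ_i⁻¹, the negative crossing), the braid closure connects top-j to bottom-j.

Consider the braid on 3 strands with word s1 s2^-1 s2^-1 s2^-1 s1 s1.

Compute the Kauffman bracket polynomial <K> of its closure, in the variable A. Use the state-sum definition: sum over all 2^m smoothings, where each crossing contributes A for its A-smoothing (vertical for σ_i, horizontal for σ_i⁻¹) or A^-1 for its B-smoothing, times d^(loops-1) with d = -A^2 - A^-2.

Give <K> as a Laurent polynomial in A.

Braid: s1 s2^-1 s2^-1 s2^-1 s1 s1 on 3 strands, 6 crossings.
Writhe w = (#positive) - (#negative) = 3 - 3 = 0.
Enumerate smoothing states for the bracket polynomial. There are 2^6 = 64 states.
Each crossing splits two ways (0=vertical, 1=horizontal). The state's weight is A^(#A-smoothings - #B-smoothings) * d^(loops - 1).
Tabulate the states by total A-exponent and number of loops L (A-exp: L × count):
  A^6: L=4 ×1
  A^4: L=3 ×6
  A^2: L=2 ×12, L=4 ×3
  A^0: L=1 ×9, L=3 ×10, L=5 ×1
  A^-2: L=2 ×12, L=4 ×3
  A^-4: L=3 ×6
  A^-6: L=4 ×1
Each group contributes A^e * Σ count * d^(L-1):
Powers of d = -A^2 - A^-2: d^2 = A^4 + 2 + A^-4; d^3 = -A^6 - 3*A^2 - 3*A^-2 - A^-6; d^4 = A^8 + 4*A^4 + 6 + 4*A^-4 + A^-8.
  A^6 * (d^3) = -A^12 - 3*A^8 - 3*A^4 - 1
  A^4 * (6*d^2) = 6*A^8 + 12*A^4 + 6
  A^2 * (12*d + 3*d^3) = -3*A^8 - 21*A^4 - 21 - 3*A^-4
  A^0 * (9 + 10*d^2 + d^4) = A^8 + 14*A^4 + 35 + 14*A^-4 + A^-8
  A^-2 * (12*d + 3*d^3) = -3*A^4 - 21 - 21*A^-4 - 3*A^-8
  A^-4 * (6*d^2) = 6 + 12*A^-4 + 6*A^-8
  A^-6 * (d^3) = -1 - 3*A^-4 - 3*A^-8 - A^-12
Summing the groups: <K> = -A^12 + A^8 - A^4 + 3 - A^-4 + A^-8 - A^-12

Answer: -A^12 + A^8 - A^4 + 3 - A^-4 + A^-8 - A^-12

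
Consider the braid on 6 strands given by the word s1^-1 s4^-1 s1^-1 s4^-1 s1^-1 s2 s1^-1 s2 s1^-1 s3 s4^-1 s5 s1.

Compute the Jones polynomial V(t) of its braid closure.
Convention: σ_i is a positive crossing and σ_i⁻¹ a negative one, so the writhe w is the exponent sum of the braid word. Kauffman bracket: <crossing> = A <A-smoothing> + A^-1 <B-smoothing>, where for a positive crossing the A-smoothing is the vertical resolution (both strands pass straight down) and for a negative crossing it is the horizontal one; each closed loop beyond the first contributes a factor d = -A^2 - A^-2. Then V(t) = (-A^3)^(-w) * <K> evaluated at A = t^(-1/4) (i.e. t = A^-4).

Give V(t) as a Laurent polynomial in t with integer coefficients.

The presented braid s1^-1 s4^-1 s1^-1 s4^-1 s1^-1 s2 s1^-1 s2 s1^-1 s3 s4^-1 s5 s1 on 6 strands reduces by inverse Markov moves (closure unchanged at each step):
  Deconjugate: the word is γ·β·γ⁻¹ with γ = s1^-1 (prefix) and γ⁻¹ = s1 (suffix); strip both.
  Destabilize: the word has the form β·s5 where s5 occurs only as the final letter (β ∈ B_5); drop it and the last strand → 5 strands.
Reduced to β = s4^-1 s1^-1 s4^-1 s1^-1 s2 s1^-1 s2 s1^-1 s3 s4^-1 on 5 strands, 10 crossings.
Compute on β:
Braid: s4^-1 s1^-1 s4^-1 s1^-1 s2 s1^-1 s2 s1^-1 s3 s4^-1 on 5 strands, 10 crossings.
Writhe w = (#positive) - (#negative) = 3 - 7 = -4.
Computing the Kauffman bracket via state sum. There are 2^10 = 1024 states.
Smooth each crossing (0=||, 1=⌣⌢); contribution A^(Σ sign_k(1-2s_k)) * d^(L-1).
Tabulate the states by total A-exponent and number of loops L (A-exp: L × count):
  A^10: L=8 ×1
  A^8: L=7 ×10
  A^6: L=6 ×45
  A^4: L=5 ×118, L=7 ×2
  A^2: L=4 ×195, L=6 ×15
  A^0: L=3 ×203, L=5 ×49
  A^-2: L=2 ×123, L=4 ×85, L=6 ×2
  A^-4: L=1 ×33, L=3 ×78, L=5 ×9
  A^-6: L=2 ×29, L=4 ×16
  A^-8: L=3 ×9, L=5 ×1
  A^-10: L=4 ×1
Each group contributes A^e * Σ count * d^(L-1):
Powers of d = -A^2 - A^-2: d^2 = A^4 + 2 + A^-4; d^3 = -A^6 - 3*A^2 - 3*A^-2 - A^-6; d^4 = A^8 + 4*A^4 + 6 + 4*A^-4 + A^-8; d^5 = -A^10 - 5*A^6 - 10*A^2 - 10*A^-2 - 5*A^-6 - A^-10; d^6 = A^12 + 6*A^8 + 15*A^4 + 20 + 15*A^-4 + 6*A^-8 + A^-12; d^7 = -A^14 - 7*A^10 - 21*A^6 - 35*A^2 - 35*A^-2 - 21*A^-6 - 7*A^-10 - A^-14.
  A^10 * (d^7) = -A^24 - 7*A^20 - 21*A^16 - 35*A^12 - 35*A^8 - 21*A^4 - 7 - A^-4
  A^8 * (10*d^6) = 10*A^20 + 60*A^16 + 150*A^12 + 200*A^8 + 150*A^4 + 60 + 10*A^-4
  A^6 * (45*d^5) = -45*A^16 - 225*A^12 - 450*A^8 - 450*A^4 - 225 - 45*A^-4
  A^4 * (118*d^4 + 2*d^6) = 2*A^16 + 130*A^12 + 502*A^8 + 748*A^4 + 502 + 130*A^-4 + 2*A^-8
  A^2 * (195*d^3 + 15*d^5) = -15*A^12 - 270*A^8 - 735*A^4 - 735 - 270*A^-4 - 15*A^-8
  A^0 * (203*d^2 + 49*d^4) = 49*A^8 + 399*A^4 + 700 + 399*A^-4 + 49*A^-8
  A^-2 * (123*d + 85*d^3 + 2*d^5) = -2*A^8 - 95*A^4 - 398 - 398*A^-4 - 95*A^-8 - 2*A^-12
  A^-4 * (33 + 78*d^2 + 9*d^4) = 9*A^4 + 114 + 243*A^-4 + 114*A^-8 + 9*A^-12
  A^-6 * (29*d + 16*d^3) = -16 - 77*A^-4 - 77*A^-8 - 16*A^-12
  A^-8 * (9*d^2 + d^4) = 1 + 13*A^-4 + 24*A^-8 + 13*A^-12 + A^-16
  A^-10 * (d^3) = -A^-4 - 3*A^-8 - 3*A^-12 - A^-16
Summing the groups: <K> = -A^24 + 3*A^20 - 4*A^16 + 5*A^12 - 6*A^8 + 5*A^4 - 4 + 3*A^-4 - A^-8 + A^-12
Normalise by the writhe: (-A^3)^(-w) = (-A^3)^(4) = A^12, so f(A) = A^12 * <K> = -A^36 + 3*A^32 - 4*A^28 + 5*A^24 - 6*A^20 + 5*A^16 - 4*A^12 + 3*A^8 - A^4 + 1.
Substitute A = t^(-1/4), i.e. A^e → t^(-e/4): V(t) = 1 - t^-1 + 3*t^-2 - 4*t^-3 + 5*t^-4 - 6*t^-5 + 5*t^-6 - 4*t^-7 + 3*t^-8 - t^-9

Answer: 1 - t^-1 + 3*t^-2 - 4*t^-3 + 5*t^-4 - 6*t^-5 + 5*t^-6 - 4*t^-7 + 3*t^-8 - t^-9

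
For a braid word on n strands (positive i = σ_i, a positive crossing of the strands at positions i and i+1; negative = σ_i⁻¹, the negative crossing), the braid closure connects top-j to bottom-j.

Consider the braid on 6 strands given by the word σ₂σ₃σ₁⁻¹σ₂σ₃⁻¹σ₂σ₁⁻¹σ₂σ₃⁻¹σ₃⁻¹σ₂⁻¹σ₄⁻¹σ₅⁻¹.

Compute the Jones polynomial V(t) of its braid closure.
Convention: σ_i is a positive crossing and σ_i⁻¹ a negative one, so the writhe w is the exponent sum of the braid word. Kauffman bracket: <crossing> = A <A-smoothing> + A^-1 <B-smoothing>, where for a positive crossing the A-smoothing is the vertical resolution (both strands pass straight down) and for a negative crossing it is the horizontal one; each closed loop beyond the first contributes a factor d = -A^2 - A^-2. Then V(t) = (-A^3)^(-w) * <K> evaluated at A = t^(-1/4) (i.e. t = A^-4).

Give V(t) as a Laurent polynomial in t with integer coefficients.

-t^3 + 3*t^2 - 3*t + 4 - 4*t^-1 + 3*t^-2 - 2*t^-3 + t^-4

Derivation:
The presented braid s2 s3 s1^-1 s2 s3^-1 s2 s1^-1 s2 s3^-1 s3^-1 s2^-1 s4^-1 s5^-1 on 6 strands reduces by inverse Markov moves (closure unchanged at each step):
  Destabilize: the word has the form β·s5^-1 where s5^-1 occurs only as the final letter (β ∈ B_5); drop it and the last strand → 5 strands.
  Destabilize: the word has the form β·s4^-1 where s4^-1 occurs only as the final letter (β ∈ B_4); drop it and the last strand → 4 strands.
  Deconjugate: the word is γ·β·γ⁻¹ with γ = s2 s3 (prefix) and γ⁻¹ = s3^-1 s2^-1 (suffix); strip both.
Reduced to β = s1^-1 s2 s3^-1 s2 s1^-1 s2 s3^-1 on 4 strands, 7 crossings.
Compute on β:
Braid: s1^-1 s2 s3^-1 s2 s1^-1 s2 s3^-1 on 4 strands, 7 crossings.
Writhe w = (#positive) - (#negative) = 3 - 4 = -1.
State-sum expansion of <K>. There are 2^7 = 128 states.
For each crossing: s=0 is the vertical smoothing, s=1 horizontal. Crossing k contributes A^(sign_k * (1 - 2*s_k)); loop factor d = -A^2 - A^-2.
Tabulate the states by total A-exponent and number of loops L (A-exp: L × count):
  A^7: L=4 ×1
  A^5: L=3 ×7
  A^3: L=2 ×19, L=4 ×2
  A^1: L=1 ×21, L=3 ×14
  A^-1: L=2 ×32, L=4 ×3
  A^-3: L=3 ×21
  A^-5: L=4 ×7
  A^-7: L=5 ×1
Each group contributes A^e * Σ count * d^(L-1):
Powers of d = -A^2 - A^-2: d^2 = A^4 + 2 + A^-4; d^3 = -A^6 - 3*A^2 - 3*A^-2 - A^-6; d^4 = A^8 + 4*A^4 + 6 + 4*A^-4 + A^-8.
  A^7 * (d^3) = -A^13 - 3*A^9 - 3*A^5 - A
  A^5 * (7*d^2) = 7*A^9 + 14*A^5 + 7*A
  A^3 * (19*d + 2*d^3) = -2*A^9 - 25*A^5 - 25*A - 2*A^-3
  A^1 * (21 + 14*d^2) = 14*A^5 + 49*A + 14*A^-3
  A^-1 * (32*d + 3*d^3) = -3*A^5 - 41*A - 41*A^-3 - 3*A^-7
  A^-3 * (21*d^2) = 21*A + 42*A^-3 + 21*A^-7
  A^-5 * (7*d^3) = -7*A - 21*A^-3 - 21*A^-7 - 7*A^-11
  A^-7 * (d^4) = A + 4*A^-3 + 6*A^-7 + 4*A^-11 + A^-15
Summing the groups: <K> = -A^13 + 2*A^9 - 3*A^5 + 4*A - 4*A^-3 + 3*A^-7 - 3*A^-11 + A^-15
Normalise by the writhe: (-A^3)^(-w) = (-A^3)^(1) = -A^3, so f(A) = -A^3 * <K> = A^16 - 2*A^12 + 3*A^8 - 4*A^4 + 4 - 3*A^-4 + 3*A^-8 - A^-12.
Substitute A = t^(-1/4), i.e. A^e → t^(-e/4): V(t) = -t^3 + 3*t^2 - 3*t + 4 - 4*t^-1 + 3*t^-2 - 2*t^-3 + t^-4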